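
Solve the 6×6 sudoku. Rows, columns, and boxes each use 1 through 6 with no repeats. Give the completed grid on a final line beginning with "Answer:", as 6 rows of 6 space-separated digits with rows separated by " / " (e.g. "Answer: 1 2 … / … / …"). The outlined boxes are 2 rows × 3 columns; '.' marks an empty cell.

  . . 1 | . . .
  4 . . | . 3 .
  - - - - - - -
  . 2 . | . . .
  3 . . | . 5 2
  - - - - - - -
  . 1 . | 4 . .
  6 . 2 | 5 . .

Step 1. [r4c4∈{1,6}] r4c4 is the only open cell in row 4 admitting 1. So r4c4=1.
Step 2. [r5c1∈{5}] r5c1 is down to just 5. So r5c1=5.
Step 3. [r2c6∈{1,5,6}] across row 2, 1 lands solely at r2c6 ⇒ r2c6=1.
Step 4. [r3c3∈{4,5,6}] r3c3 is the only open cell in row 3 admitting 5 ⇒ r3c3=5.
Step 5. [r2c3∈{6}] r2c3's peers cover all but 6. So r2c3=6.
Step 6. [r6c6∈{3}] only 3 remains possible at r6c6. So r6c6=3.
Step 7. [r5c6∈{6}] nothing but 6 survives at r5c6. So r5c6=6.
Step 8. [r3c6∈{4}] r3c6's peers cover all but 4 ⇒ r3c6=4.
Step 9. [r3c5∈{6}] r3c5 is down to just 6. So r3c5=6.
Step 10. [r2c4∈{2}] r2c4 has the single candidate 2 ⇒ r2c4=2.
Step 11. [r2c2∈{5}] nothing but 5 survives at r2c2, so r2c2=5.
Step 12. [r4c2∈{4,6}] across row 4, 6 lands solely at r4c2. So r4c2=6.
Step 13. [r3c1∈{1}] only 1 remains possible at r3c1 ⇒ r3c1=1.
Step 14. [r1c4∈{6}] r1c4 has the single candidate 6, so r1c4=6.
Step 15. [r6c2∈{4}] nothing but 4 survives at r6c2, so r6c2=4.
Step 16. [r6c5∈{1}] only 1 remains possible at r6c5, so r6c5=1.
Step 17. [r1c6∈{5}] only 5 remains possible at r1c6 ⇒ r1c6=5.
Step 18. [r5c3∈{3}] nothing but 3 survives at r5c3. So r5c3=3.
Step 19. [r1c5∈{4}] nothing but 4 survives at r1c5, so r1c5=4.
Step 20. [r3c4∈{3}] r3c4 is down to just 3, so r3c4=3.
Step 21. [r1c1∈{2}] r1c1 is down to just 2 ⇒ r1c1=2.
Step 22. [r4c3∈{4}] only 4 remains possible at r4c3 ⇒ r4c3=4.
Step 23. [r5c5∈{2}] r5c5's peers cover all but 2. So r5c5=2.
Step 24. [r1c2∈{3}] r1c2 has the single candidate 3. So r1c2=3.

Answer: 2 3 1 6 4 5 / 4 5 6 2 3 1 / 1 2 5 3 6 4 / 3 6 4 1 5 2 / 5 1 3 4 2 6 / 6 4 2 5 1 3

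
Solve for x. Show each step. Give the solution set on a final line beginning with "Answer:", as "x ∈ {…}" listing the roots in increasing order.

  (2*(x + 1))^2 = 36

Step 1. [(2*(x + 1))^2 = 36] √ both sides: 36 ≥ 0 gives two branches, so sqrt: 2*(x + 1) = 6 or -6.
Step 2. [2*(x + 1) = 6 or -6] LHS = 2·(…); ÷2 both sides ⇒ div: x + 1 = 3 or -3.
Step 3. [x + 1 = 3 or -3] 1 comes off first (subtract 1). So sub: x = 2 or -4.

Answer: x ∈ {-4, 2}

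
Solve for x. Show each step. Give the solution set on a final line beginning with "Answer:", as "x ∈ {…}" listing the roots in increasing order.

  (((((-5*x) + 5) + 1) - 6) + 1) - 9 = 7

Step 1. [(((((-5*x) + 5) + 1) - 6) + 1) - 9 = 7] peel the -9: add 9 from each side. So sub: ((((-5*x) + 5) + 1) - 6) + 1 = 16.
Step 2. [((((-5*x) + 5) + 1) - 6) + 1 = 16] 1 comes off first (subtract 1) ⇒ sub: (((-5*x) + 5) + 1) - 6 = 15.
Step 3. [(((-5*x) + 5) + 1) - 6 = 15] 6 comes off first (add 6) ⇒ sub: ((-5*x) + 5) + 1 = 21.
Step 4. [((-5*x) + 5) + 1 = 21] the outer +1 inverts by subtracting 1. So sub: (-5*x) + 5 = 20.
Step 5. [(-5*x) + 5 = 20] -5 | LHS and -5 | 20: pull -5 out. So factor: x - 1 = -4.
Step 6. [x - 1 = -4] add 1: x sits inside (… - 1), so sub: x = -3.

Answer: x ∈ {-3}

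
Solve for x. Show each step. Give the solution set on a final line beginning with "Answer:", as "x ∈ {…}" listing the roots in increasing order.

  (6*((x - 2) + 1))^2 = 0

Step 1. [(6*((x - 2) + 1))^2 = 0] 0 ≥ 0, LHS is (·)² — take ±√. So sqrt: 6*((x - 2) + 1) = 0.
Step 2. [6*((x - 2) + 1) = 0] divide by the outer 6, so div: (x - 2) + 1 = 0.
Step 3. [(x - 2) + 1 = 0] subtract 1: x sits inside (… + 1) ⇒ sub: x - 2 = -1.
Step 4. [x - 2 = -1] the outer -2 inverts by adding 2. So sub: x = 1.

Answer: x ∈ {1}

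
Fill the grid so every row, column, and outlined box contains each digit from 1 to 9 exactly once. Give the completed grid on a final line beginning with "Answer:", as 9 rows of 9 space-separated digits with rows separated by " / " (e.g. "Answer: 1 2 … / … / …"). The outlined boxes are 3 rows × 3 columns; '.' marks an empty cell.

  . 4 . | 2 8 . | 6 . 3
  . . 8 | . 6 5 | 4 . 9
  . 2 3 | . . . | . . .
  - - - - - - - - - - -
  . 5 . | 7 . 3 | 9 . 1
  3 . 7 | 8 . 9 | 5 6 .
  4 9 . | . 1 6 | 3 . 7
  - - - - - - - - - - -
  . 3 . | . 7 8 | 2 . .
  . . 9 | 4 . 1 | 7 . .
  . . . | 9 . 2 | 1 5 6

Step 1. [r3c1∈{1,5,6,7,9}] 6 has one home in row 3: r3c1 ⇒ r3c1=6.
Step 2. [r4c1∈{2,8}] r4c1 is the only open cell in box 4 admitting 8, so r4c1=8.
Step 3. [r5c9∈{2,4}] across col 9, 2 lands solely at r5c9 ⇒ r5c9=2.
Step 4. [r1c1∈{1,5,7,9}] 9 has one home in row 1: r1c1 ⇒ r1c1=9.
Step 5. [r8c9∈{8}] r8c9 is down to just 8, so r8c9=8.
Step 6. [r8c5∈{3,5}] r8c5 is the only open cell in col 5 admitting 5 ⇒ r8c5=5.
Step 7. [r4c8∈{4}] r4c8 has the single candidate 4. So r4c8=4.
Step 8. [r1c6∈{7}] only 7 remains possible at r1c6. So r1c6=7.
Step 9. [r1c8∈{1}] nothing but 1 survives at r1c8. So r1c8=1.
Step 10. [r7c3∈{1,4,5,6}] 1 has one home in col 3: r7c3, so r7c3=1.
Step 11. [r2c1∈{1,7}] r2c1 is the only open cell in col 1 admitting 1, so r2c1=1.
Step 12. [r2c2∈{7}] r2c2 has the single candidate 7, so r2c2=7.
Step 13. [r5c5∈{4}] r5c5's peers cover all but 4 ⇒ r5c5=4.
Step 14. [r3c7∈{8}] nothing but 8 survives at r3c7 ⇒ r3c7=8.
Step 15. [r4c5∈{2}] only 2 remains possible at r4c5 ⇒ r4c5=2.
Step 16. [r6c4∈{5}] nothing but 5 survives at r6c4. So r6c4=5.
Step 17. [r4c3∈{6}] r4c3's peers cover all but 6 ⇒ r4c3=6.
Step 18. [r3c4∈{1}] nothing but 1 survives at r3c4, so r3c4=1.
Step 19. [r7c1∈{5}] r7c1 is down to just 5, so r7c1=5.
Step 20. [r7c8∈{9}] r7c8 has the single candidate 9. So r7c8=9.
Step 21. [r7c4∈{6}] only 6 remains possible at r7c4. So r7c4=6.
Step 22. [r2c8∈{2}] only 2 remains possible at r2c8, so r2c8=2.
Step 23. [r8c8∈{3}] r8c8 is down to just 3 ⇒ r8c8=3.
Step 24. [r3c5∈{9}] only 9 remains possible at r3c5 ⇒ r3c5=9.
Step 25. [r8c1∈{2}] r8c1's peers cover all but 2. So r8c1=2.
Step 26. [r6c3∈{2}] only 2 remains possible at r6c3, so r6c3=2.
Step 27. [r3c8∈{7}] r3c8 is down to just 7. So r3c8=7.
Step 28. [r8c2∈{6}] r8c2's peers cover all but 6, so r8c2=6.
Step 29. [r3c9∈{5}] r3c9 has the single candidate 5. So r3c9=5.
Step 30. [r9c3∈{4}] r9c3 is down to just 4 ⇒ r9c3=4.
Step 31. [r9c5∈{3}] nothing but 3 survives at r9c5. So r9c5=3.
Step 32. [r1c3∈{5}] r1c3 is down to just 5. So r1c3=5.
Step 33. [r6c8∈{8}] only 8 remains possible at r6c8 ⇒ r6c8=8.
Step 34. [r9c2∈{8}] nothing but 8 survives at r9c2, so r9c2=8.
Step 35. [r3c6∈{4}] r3c6's peers cover all but 4, so r3c6=4.
Step 36. [r2c4∈{3}] only 3 remains possible at r2c4, so r2c4=3.
Step 37. [r5c2∈{1}] r5c2 is down to just 1. So r5c2=1.
Step 38. [r9c1∈{7}] r9c1 has the single candidate 7. So r9c1=7.
Step 39. [r7c9∈{4}] r7c9 is down to just 4 ⇒ r7c9=4.

Answer: 9 4 5 2 8 7 6 1 3 / 1 7 8 3 6 5 4 2 9 / 6 2 3 1 9 4 8 7 5 / 8 5 6 7 2 3 9 4 1 / 3 1 7 8 4 9 5 6 2 / 4 9 2 5 1 6 3 8 7 / 5 3 1 6 7 8 2 9 4 / 2 6 9 4 5 1 7 3 8 / 7 8 4 9 3 2 1 5 6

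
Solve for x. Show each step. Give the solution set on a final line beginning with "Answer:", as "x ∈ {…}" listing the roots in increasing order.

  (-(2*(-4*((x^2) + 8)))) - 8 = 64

Step 1. [(-(2*(-4*((x^2) + 8)))) - 8 = 64] 8 comes off first (add 8). So sub: -(2*(-4*((x^2) + 8))) = 72.
Step 2. [-(2*(-4*((x^2) + 8))) = 72] flip signs both sides. So neg: 2*(-4*((x^2) + 8)) = -72.
Step 3. [2*(-4*((x^2) + 8)) = -72] divide by the outer 2. So div: -4*((x^2) + 8) = -36.
Step 4. [-4*((x^2) + 8) = -36] LHS = -4·(…); ÷-4 both sides. So div: (x^2) + 8 = 9.
Step 5. [(x^2) + 8 = 9] peel the +8: subtract 8 from each side, so sub: x^2 = 1.
Step 6. [x^2 = 1] √ both sides: 1 ≥ 0 gives two branches, so sqrt: x = 1 or -1.

Answer: x ∈ {-1, 1}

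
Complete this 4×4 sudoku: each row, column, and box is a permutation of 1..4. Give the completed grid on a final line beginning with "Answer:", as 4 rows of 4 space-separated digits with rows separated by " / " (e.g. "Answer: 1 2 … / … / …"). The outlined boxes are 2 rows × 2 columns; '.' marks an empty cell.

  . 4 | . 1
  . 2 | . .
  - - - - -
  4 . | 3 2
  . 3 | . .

Step 1. [r4c3∈{1,4}] col 3 places 1 nowhere but r4c3. So r4c3=1.
Step 2. [r2c4∈{3,4}] across col 4, 3 lands solely at r2c4, so r2c4=3.
Step 3. [r4c1∈{2}] r4c1 has the single candidate 2. So r4c1=2.
Step 4. [r3c2∈{1}] only 1 remains possible at r3c2. So r3c2=1.
Step 5. [r1c3∈{2}] r1c3's peers cover all but 2 ⇒ r1c3=2.
Step 6. [r2c3∈{4}] r2c3 is down to just 4 ⇒ r2c3=4.
Step 7. [r4c4∈{4}] only 4 remains possible at r4c4. So r4c4=4.
Step 8. [r2c1∈{1}] r2c1 is down to just 1, so r2c1=1.
Step 9. [r1c1∈{3}] r1c1's peers cover all but 3, so r1c1=3.

Answer: 3 4 2 1 / 1 2 4 3 / 4 1 3 2 / 2 3 1 4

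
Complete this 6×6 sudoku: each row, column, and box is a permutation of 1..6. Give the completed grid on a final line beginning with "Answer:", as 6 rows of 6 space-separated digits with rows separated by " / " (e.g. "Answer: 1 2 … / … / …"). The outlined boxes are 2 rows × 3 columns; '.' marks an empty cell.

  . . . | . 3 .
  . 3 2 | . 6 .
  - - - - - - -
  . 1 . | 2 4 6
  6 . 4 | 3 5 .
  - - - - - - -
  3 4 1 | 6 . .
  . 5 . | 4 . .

Step 1. [r1c6∈{1,2,4,5}] r1c6 is the only open cell in row 1 admitting 2. So r1c6=2.
Step 2. [r1c1∈{1,4,5}] across row 1, 4 lands solely at r1c1. So r1c1=4.
Step 3. [r1c4∈{1,5}] 1 has one home in row 1: r1c4, so r1c4=1.
Step 4. [r1c3∈{5,6}] across row 1, 5 lands solely at r1c3, so r1c3=5.
Step 5. [r6c5∈{1,2}] across col 5, 1 lands solely at r6c5. So r6c5=1.
Step 6. [r2c4∈{5}] nothing but 5 survives at r2c4 ⇒ r2c4=5.
Step 7. [r3c3∈{3}] r3c3 has the single candidate 3. So r3c3=3.
Step 8. [r5c6∈{5}] r5c6 has the single candidate 5, so r5c6=5.
Step 9. [r4c6∈{1}] nothing but 1 survives at r4c6. So r4c6=1.
Step 10. [r5c5∈{2}] r5c5's peers cover all but 2 ⇒ r5c5=2.
Step 11. [r2c1∈{1}] r2c1 is down to just 1. So r2c1=1.
Step 12. [r6c3∈{6}] r6c3's peers cover all but 6 ⇒ r6c3=6.
Step 13. [r6c1∈{2}] r6c1's peers cover all but 2. So r6c1=2.
Step 14. [r2c6∈{4}] r2c6 has the single candidate 4. So r2c6=4.
Step 15. [r6c6∈{3}] nothing but 3 survives at r6c6, so r6c6=3.
Step 16. [r4c2∈{2}] r4c2's peers cover all but 2 ⇒ r4c2=2.
Step 17. [r1c2∈{6}] r1c2 is down to just 6, so r1c2=6.
Step 18. [r3c1∈{5}] r3c1's peers cover all but 5. So r3c1=5.

Answer: 4 6 5 1 3 2 / 1 3 2 5 6 4 / 5 1 3 2 4 6 / 6 2 4 3 5 1 / 3 4 1 6 2 5 / 2 5 6 4 1 3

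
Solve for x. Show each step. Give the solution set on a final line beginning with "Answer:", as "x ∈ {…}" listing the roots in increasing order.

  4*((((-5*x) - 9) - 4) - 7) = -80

Step 1. [4*((((-5*x) - 9) - 4) - 7) = -80] 4·(inner) — divide through by 4 ⇒ div: (((-5*x) - 9) - 4) - 7 = -20.
Step 2. [(((-5*x) - 9) - 4) - 7 = -20] -7 is outermost — add 7 both sides, so sub: ((-5*x) - 9) - 4 = -13.
Step 3. [((-5*x) - 9) - 4 = -13] add 4: x sits inside (… - 4). So sub: (-5*x) - 9 = -9.
Step 4. [(-5*x) - 9 = -9] -9 is outermost — add 9 both sides, so sub: -5*x = 0.
Step 5. [-5*x = 0] leading coefficient -5: divide by -5, so div: x = 0.

Answer: x ∈ {0}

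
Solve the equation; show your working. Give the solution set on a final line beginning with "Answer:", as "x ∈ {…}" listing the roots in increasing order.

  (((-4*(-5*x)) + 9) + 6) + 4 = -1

Step 1. [(((-4*(-5*x)) + 9) + 6) + 4 = -1] subtract 4: x sits inside (… + 4), so sub: ((-4*(-5*x)) + 9) + 6 = -5.
Step 2. [((-4*(-5*x)) + 9) + 6 = -5] peel the +6: subtract 6 from each side. So sub: (-4*(-5*x)) + 9 = -11.
Step 3. [(-4*(-5*x)) + 9 = -11] peel the +9: subtract 9 from each side ⇒ sub: -4*(-5*x) = -20.
Step 4. [-4*(-5*x) = -20] leading coefficient -4: divide by -4, so div: -5*x = 5.
Step 5. [-5*x = 5] -5·(inner) — divide through by -5, so div: x = -1.

Answer: x ∈ {-1}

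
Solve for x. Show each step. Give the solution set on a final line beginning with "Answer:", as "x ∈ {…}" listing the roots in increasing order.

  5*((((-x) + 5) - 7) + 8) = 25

Step 1. [5*((((-x) + 5) - 7) + 8) = 25] leading coefficient 5: divide by 5. So div: (((-x) + 5) - 7) + 8 = 5.
Step 2. [(((-x) + 5) - 7) + 8 = 5] subtract 8: x sits inside (… + 8), so sub: ((-x) + 5) - 7 = -3.
Step 3. [((-x) + 5) - 7 = -3] peel the -7: add 7 from each side, so sub: (-x) + 5 = 4.
Step 4. [(-x) + 5 = 4] 5 comes off first (subtract 5) ⇒ sub: -x = -1.
Step 5. [-x = -1] flip signs both sides ⇒ neg: x = 1.

Answer: x ∈ {1}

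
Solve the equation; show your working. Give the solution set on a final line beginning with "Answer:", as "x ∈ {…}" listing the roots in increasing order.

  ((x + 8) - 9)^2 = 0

Step 1. [((x + 8) - 9)^2 = 0] √ both sides: 0 ≥ 0 gives two branches ⇒ sqrt: (x + 8) - 9 = 0.
Step 2. [(x + 8) - 9 = 0] the outer -9 inverts by adding 9. So sub: x + 8 = 9.
Step 3. [x + 8 = 9] peel the +8: subtract 8 from each side ⇒ sub: x = 1.

Answer: x ∈ {1}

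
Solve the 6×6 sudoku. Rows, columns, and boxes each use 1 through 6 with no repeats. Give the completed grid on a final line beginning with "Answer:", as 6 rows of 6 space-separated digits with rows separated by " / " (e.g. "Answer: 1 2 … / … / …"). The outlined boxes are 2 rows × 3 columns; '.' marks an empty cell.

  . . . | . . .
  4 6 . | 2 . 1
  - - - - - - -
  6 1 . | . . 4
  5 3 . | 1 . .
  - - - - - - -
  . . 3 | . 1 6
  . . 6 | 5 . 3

Step 1. [r6c5∈{2,4}] in box 6, 2 fits only at r6c5. So r6c5=2.
Step 2. [r1c5∈{3,4,5,6}] in col 5, 4 fits only at r1c5 ⇒ r1c5=4.
Step 3. [r1c6∈{5}] r1c6 is down to just 5 ⇒ r1c6=5.
Step 4. [r1c1∈{1,2,3}] col 1 places 3 nowhere but r1c1. So r1c1=3.
Step 5. [r3c3∈{2}] nothing but 2 survives at r3c3. So r3c3=2.
Step 6. [r5c2∈{2,4,5}] across row 5, 5 lands solely at r5c2, so r5c2=5.
Step 7. [r3c4∈{3}] r3c4's peers cover all but 3, so r3c4=3.
Step 8. [r3c5∈{5}] only 5 remains possible at r3c5, so r3c5=5.
Step 9. [r1c2∈{2}] r1c2's peers cover all but 2. So r1c2=2.
Step 10. [r4c3∈{4}] r4c3's peers cover all but 4. So r4c3=4.
Step 11. [r2c3∈{5}] r2c3's peers cover all but 5. So r2c3=5.
Step 12. [r1c3∈{1}] only 1 remains possible at r1c3 ⇒ r1c3=1.
Step 13. [r1c4∈{6}] only 6 remains possible at r1c4, so r1c4=6.
Step 14. [r6c2∈{4}] r6c2 has the single candidate 4, so r6c2=4.
Step 15. [r6c1∈{1}] only 1 remains possible at r6c1 ⇒ r6c1=1.
Step 16. [r5c1∈{2}] only 2 remains possible at r5c1, so r5c1=2.
Step 17. [r5c4∈{4}] r5c4 is down to just 4, so r5c4=4.
Step 18. [r2c5∈{3}] only 3 remains possible at r2c5 ⇒ r2c5=3.
Step 19. [r4c6∈{2}] r4c6 has the single candidate 2, so r4c6=2.
Step 20. [r4c5∈{6}] r4c5's peers cover all but 6 ⇒ r4c5=6.

Answer: 3 2 1 6 4 5 / 4 6 5 2 3 1 / 6 1 2 3 5 4 / 5 3 4 1 6 2 / 2 5 3 4 1 6 / 1 4 6 5 2 3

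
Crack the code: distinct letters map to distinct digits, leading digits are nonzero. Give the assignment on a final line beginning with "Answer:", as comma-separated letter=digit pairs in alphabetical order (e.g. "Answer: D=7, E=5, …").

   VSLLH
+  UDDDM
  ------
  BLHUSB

Step 1. [col 1: H + M ≡ B (mod 10)] several values work for M in column 1 (H + M ≡ B (mod 10), carry-in 0); try M=9. So M=9.
Step 2. [col 1: H + M ≡ B (mod 10)] column 1 (H + M ≡ B (mod 10), carry-in 0) doesn't pin B yet; pick B=1 and continue ⇒ B=1.
Step 3. [col 1: H + M ≡ B (mod 10)] column 1 reads H+M+carry(0)=B with M=9, B=1; with digits 1,9 already taken and all letters distinct, the only value for H is 2, so H=2.
Step 4. [col 2: L + D ≡ S (mod 10)] column 2 (L + D ≡ S (mod 10), carry-in 1) doesn't pin D yet; pick D=4 and continue. So D=4.
Step 5. [col 2: L + D ≡ S (mod 10)] S=8 is one option consistent with column 2 (L + D ≡ S (mod 10), carry-in 1) — take it ⇒ S=8.
Step 6. [col 2: L + D ≡ S (mod 10)] column 2 reads L+D+carry(1)=S with D=4, S=8; with digits 1,2,4,8,9 already taken and all letters distinct, the only value for L is 3 ⇒ L=3.
Step 7. [col 3: L + D ≡ U (mod 10)] column 3: given L=3, D=4, carry-in 0, and digits 1,2,3,4,8,9 already taken and all letters distinct, L+D≡U (mod 10) forces U=7. So U=7.
Step 8. [col 5: V + U ≡ L (mod 10)] column 5 reads V+U+carry(1)=L with U=7, L=3; with digits 1,2,3,4,7,8,9 already taken and all letters distinct, the only value for V is 5 ⇒ V=5.

Answer: B=1, D=4, H=2, L=3, M=9, S=8, U=7, V=5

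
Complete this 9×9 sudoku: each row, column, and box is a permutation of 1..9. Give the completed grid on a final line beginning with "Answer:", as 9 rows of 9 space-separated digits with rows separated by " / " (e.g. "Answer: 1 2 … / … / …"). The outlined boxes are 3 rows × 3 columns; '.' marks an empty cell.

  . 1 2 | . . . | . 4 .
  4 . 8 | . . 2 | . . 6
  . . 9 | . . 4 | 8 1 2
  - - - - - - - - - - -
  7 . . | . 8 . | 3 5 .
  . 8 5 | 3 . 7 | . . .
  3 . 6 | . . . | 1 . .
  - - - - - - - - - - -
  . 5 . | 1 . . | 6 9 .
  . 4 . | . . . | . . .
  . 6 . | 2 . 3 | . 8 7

Step 1. [r2c5∈{1,3,5,7,9}] in row 2, 1 fits only at r2c5 ⇒ r2c5=1.
Step 2. [r5c1∈{1,2,9}] in row 5, 1 fits only at r5c1 ⇒ r5c1=1.
Step 3. [r7c6∈{8}] r7c6 has the single candidate 8 ⇒ r7c6=8.
Step 4. [r1c4∈{5,6,7,8,9}] 8 has one home in row 1: r1c4. So r1c4=8.
Step 5. [r8c9∈{1,3,5}] col 9 places 1 nowhere but r8c9, so r8c9=1.
Step 6. [r1c9∈{3,5,9}] across col 9, 5 lands solely at r1c9. So r1c9=5.
Step 7. [r2c4∈{5,7,9}] across row 2, 5 lands solely at r2c4 ⇒ r2c4=5.
Step 8. [r1c5∈{3,6,7,9}] across row 1, 3 lands solely at r1c5, so r1c5=3.
Step 9. [r1c6∈{6,9}] box 2 places 9 nowhere but r1c6, so r1c6=9.
Step 10. [r7c9∈{3,4}] across col 9, 3 lands solely at r7c9 ⇒ r7c9=3.
Step 11. [r8c8∈{2}] r8c8 is down to just 2. So r8c8=2.
Step 12. [r7c5∈{4,7}] across row 7, 4 lands solely at r7c5 ⇒ r7c5=4.
Step 13. [r8c7∈{5}] nothing but 5 survives at r8c7, so r8c7=5.
Step 14. [r5c7∈{2,4,9}] col 7 places 2 nowhere but r5c7, so r5c7=2.
Step 15. [r8c6∈{6}] only 6 remains possible at r8c6. So r8c6=6.
Step 16. [r4c4∈{4,6,9}] in row 4, 6 fits only at r4c4 ⇒ r4c4=6.
Step 17. [r5c5∈{9}] r5c5 is down to just 9. So r5c5=9.
Step 18. [r8c5∈{7}] r8c5 is down to just 7. So r8c5=7.
Step 19. [r6c9∈{4,8,9}] row 6 places 8 nowhere but r6c9 ⇒ r6c9=8.
Step 20. [r2c8∈{3,7}] 3 has one home in col 8: r2c8. So r2c8=3.
Step 21. [r4c2∈{2,9}] row 4 places 2 nowhere but r4c2 ⇒ r4c2=2.
Step 22. [r2c2∈{7}] r2c2's peers cover all but 7 ⇒ r2c2=7.
Step 23. [r5c9∈{4}] r5c9 is down to just 4, so r5c9=4.
Step 24. [r1c1∈{6}] r1c1 has the single candidate 6 ⇒ r1c1=6.
Step 25. [r8c1∈{8,9}] r8c1 is the only open cell in row 8 admitting 8 ⇒ r8c1=8.
Step 26. [r6c6∈{5}] r6c6 has the single candidate 5. So r6c6=5.
Step 27. [r8c4∈{9}] r8c4 is down to just 9. So r8c4=9.
Step 28. [r7c3∈{7}] nothing but 7 survives at r7c3. So r7c3=7.
Step 29. [r3c5∈{6}] only 6 remains possible at r3c5. So r3c5=6.
Step 30. [r4c9∈{9}] r4c9 is down to just 9 ⇒ r4c9=9.
Step 31. [r6c5∈{2}] r6c5 has the single candidate 2, so r6c5=2.
Step 32. [r8c3∈{3}] r8c3 is down to just 3 ⇒ r8c3=3.
Step 33. [r6c2∈{9}] nothing but 9 survives at r6c2 ⇒ r6c2=9.
Step 34. [r3c2∈{3}] nothing but 3 survives at r3c2. So r3c2=3.
Step 35. [r3c1∈{5}] nothing but 5 survives at r3c1 ⇒ r3c1=5.
Step 36. [r7c1∈{2}] r7c1 has the single candidate 2 ⇒ r7c1=2.
Step 37. [r2c7∈{9}] nothing but 9 survives at r2c7 ⇒ r2c7=9.
Step 38. [r4c3∈{4}] only 4 remains possible at r4c3, so r4c3=4.
Step 39. [r4c6∈{1}] r4c6 has the single candidate 1. So r4c6=1.
Step 40. [r5c8∈{6}] r5c8 has the single candidate 6, so r5c8=6.
Step 41. [r9c3∈{1}] r9c3 is down to just 1, so r9c3=1.
Step 42. [r3c4∈{7}] r3c4 is down to just 7 ⇒ r3c4=7.
Step 43. [r1c7∈{7}] r1c7's peers cover all but 7. So r1c7=7.
Step 44. [r6c4∈{4}] r6c4 is down to just 4. So r6c4=4.
Step 45. [r6c8∈{7}] r6c8 is down to just 7. So r6c8=7.
Step 46. [r9c1∈{9}] only 9 remains possible at r9c1. So r9c1=9.
Step 47. [r9c7∈{4}] r9c7 is down to just 4. So r9c7=4.
Step 48. [r9c5∈{5}] r9c5 is down to just 5, so r9c5=5.

Answer: 6 1 2 8 3 9 7 4 5 / 4 7 8 5 1 2 9 3 6 / 5 3 9 7 6 4 8 1 2 / 7 2 4 6 8 1 3 5 9 / 1 8 5 3 9 7 2 6 4 / 3 9 6 4 2 5 1 7 8 / 2 5 7 1 4 8 6 9 3 / 8 4 3 9 7 6 5 2 1 / 9 6 1 2 5 3 4 8 7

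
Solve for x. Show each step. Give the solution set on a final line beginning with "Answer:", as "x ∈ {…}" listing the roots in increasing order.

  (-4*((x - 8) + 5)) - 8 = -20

Step 1. [(-4*((x - 8) + 5)) - 8 = -20] -4 | LHS and -4 | -20: pull -4 out ⇒ factor: ((x - 8) + 5) + 2 = 5.
Step 2. [((x - 8) + 5) + 2 = 5] +2 is outermost — subtract 2 both sides ⇒ sub: (x - 8) + 5 = 3.
Step 3. [(x - 8) + 5 = 3] the outer +5 inverts by subtracting 5, so sub: x - 8 = -2.
Step 4. [x - 8 = -2] -8 is outermost — add 8 both sides, so sub: x = 6.

Answer: x ∈ {6}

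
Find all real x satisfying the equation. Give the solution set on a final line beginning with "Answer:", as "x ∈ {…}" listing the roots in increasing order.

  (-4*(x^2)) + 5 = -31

Step 1. [(-4*(x^2)) + 5 = -31] +5 is outermost — subtract 5 both sides. So sub: -4*(x^2) = -36.
Step 2. [-4*(x^2) = -36] -4 out front; divide by -4. So div: x^2 = 9.
Step 3. [x^2 = 9] LHS squared, RHS 9 ≥ 0: apply √ (±), so sqrt: x = 3 or -3.

Answer: x ∈ {-3, 3}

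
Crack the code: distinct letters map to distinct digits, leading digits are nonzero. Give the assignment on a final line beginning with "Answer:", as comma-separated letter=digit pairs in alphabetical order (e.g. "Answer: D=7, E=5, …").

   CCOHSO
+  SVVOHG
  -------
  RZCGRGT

Step 1. [R] R is the leading digit of a 7-digit sum of two 6-digit numbers; the final carry is exactly 1. So R=1.
Step 2. [col 1: O + G ≡ T (mod 10)] T=5 is one option consistent with column 1 (O + G ≡ T (mod 10), carry-in 0) — take it ⇒ T=5.
Step 3. [col 1: O + G ≡ T (mod 10)] O=7 is one option consistent with column 1 (O + G ≡ T (mod 10), carry-in 0) — take it ⇒ O=7.
Step 4. [col 1: O + G ≡ T (mod 10)] column 1: given O=7, T=5, carry-in 0, and digits 1,5,7 already taken and all letters distinct, O+G≡T (mod 10) forces G=8, so G=8.
Step 5. [col 2: S + H ≡ G (mod 10)] no forcing yet in column 2 (carry-in 1); H=4 is free and consistent — try it ⇒ H=4.
Step 6. [col 2: S + H ≡ G (mod 10)] column 2: given H=4, G=8, carry-in 1, and digits 1,4,5,7,8 already taken and all letters distinct, S+H≡G (mod 10) forces S=3, so S=3.
Step 7. [col 4: O + V ≡ G (mod 10)] from column 4 (O=7, G=8, carry-in 1, digits 1,3,4,5,7,8 already taken and all letters distinct): V must equal 0, so V=0.
Step 8. [col 5: C + V ≡ C (mod 10)] several values work for C in column 5 (C + V ≡ C (mod 10), carry-in 0); try C=9. So C=9.
Step 9. [col 6: C + S ≡ Z (mod 10)] column 6: given C=9, S=3, carry-in 0, and digits 0,1,3,4,5,7,8,9 already taken and all letters distinct, C+S≡Z (mod 10) forces Z=2, so Z=2.

Answer: C=9, G=8, H=4, O=7, R=1, S=3, T=5, V=0, Z=2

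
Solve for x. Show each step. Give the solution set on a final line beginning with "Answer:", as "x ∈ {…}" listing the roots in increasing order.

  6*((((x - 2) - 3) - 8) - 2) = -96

Step 1. [6*((((x - 2) - 3) - 8) - 2) = -96] LHS = 6·(…); ÷6 both sides. So div: (((x - 2) - 3) - 8) - 2 = -16.
Step 2. [(((x - 2) - 3) - 8) - 2 = -16] peel the -2: add 2 from each side, so sub: ((x - 2) - 3) - 8 = -14.
Step 3. [((x - 2) - 3) - 8 = -14] peel the -8: add 8 from each side. So sub: (x - 2) - 3 = -6.
Step 4. [(x - 2) - 3 = -6] the outer -3 inverts by adding 3 ⇒ sub: x - 2 = -3.
Step 5. [x - 2 = -3] the outer -2 inverts by adding 2 ⇒ sub: x = -1.

Answer: x ∈ {-1}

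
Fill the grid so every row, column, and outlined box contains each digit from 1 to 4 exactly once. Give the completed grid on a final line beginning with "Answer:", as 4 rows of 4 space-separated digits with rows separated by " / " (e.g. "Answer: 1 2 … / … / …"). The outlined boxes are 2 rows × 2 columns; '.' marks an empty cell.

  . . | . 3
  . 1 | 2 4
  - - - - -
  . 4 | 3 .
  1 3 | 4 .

Step 1. [r3c1∈{2}] r3c1 is down to just 2 ⇒ r3c1=2.
Step 2. [r1c1∈{4}] r1c1's peers cover all but 4. So r1c1=4.
Step 3. [r4c4∈{2}] only 2 remains possible at r4c4 ⇒ r4c4=2.
Step 4. [r1c3∈{1}] nothing but 1 survives at r1c3. So r1c3=1.
Step 5. [r1c2∈{2}] only 2 remains possible at r1c2 ⇒ r1c2=2.
Step 6. [r3c4∈{1}] r3c4's peers cover all but 1, so r3c4=1.
Step 7. [r2c1∈{3}] nothing but 3 survives at r2c1 ⇒ r2c1=3.

Answer: 4 2 1 3 / 3 1 2 4 / 2 4 3 1 / 1 3 4 2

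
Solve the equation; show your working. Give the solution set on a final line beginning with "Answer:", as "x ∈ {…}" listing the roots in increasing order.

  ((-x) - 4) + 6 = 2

Step 1. [((-x) - 4) + 6 = 2] peel the +6: subtract 6 from each side, so sub: (-x) - 4 = -4.
Step 2. [(-x) - 4 = -4] 4 comes off first (add 4), so sub: -x = 0.
Step 3. [-x = 0] leading − — multiply by −1. So neg: x = 0.

Answer: x ∈ {0}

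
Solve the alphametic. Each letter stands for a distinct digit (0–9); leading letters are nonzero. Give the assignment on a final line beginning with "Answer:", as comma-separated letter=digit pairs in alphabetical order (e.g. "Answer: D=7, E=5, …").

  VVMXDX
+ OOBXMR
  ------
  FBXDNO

Step 1. [col 1: X + R ≡ O (mod 10)] no forcing yet in column 1 (carry-in 0); R=9 is free and consistent — try it ⇒ R=9.
Step 2. [col 1: X + R ≡ O (mod 10)] no forcing yet in column 1 (carry-in 0); X=2 is free and consistent — try it ⇒ X=2.
Step 3. [col 1: X + R ≡ O (mod 10)] from column 1 (X=2, R=9, carry-in 0, digits 2,9 already taken and all letters distinct): O must equal 1, so O=1.
Step 4. [col 2: D + M ≡ N (mod 10)] N=0 is one option consistent with column 2 (D + M ≡ N (mod 10), carry-in 1) — take it, so N=0.
Step 5. [col 2: D + M ≡ N (mod 10)] several values work for D in column 2 (D + M ≡ N (mod 10), carry-in 1); try D=5, so D=5.
Step 6. [col 2: D + M ≡ N (mod 10)] from column 2 (D=5, N=0, carry-in 1, digits 0,1,2,5,9 already taken and all letters distinct): M must equal 4. So M=4.
Step 7. [col 4: M + B ≡ X (mod 10)] column 4 reads M+B+carry(0)=X with M=4, X=2; with digits 0,1,2,4,5,9 already taken and all letters distinct, the only value for B is 8, so B=8.
Step 8. [col 5: V + O ≡ B (mod 10)] from column 5 (O=1, B=8, carry-in 1, digits 0,1,2,4,5,8,9 already taken and all letters distinct): V must equal 6 ⇒ V=6.
Step 9. [col 6: V + O ≡ F (mod 10)] column 6: given V=6, O=1, carry-in 0, and digits 0,1,2,4,5,6,8,9 already taken and all letters distinct, V+O≡F (mod 10) forces F=7. So F=7.

Answer: B=8, D=5, F=7, M=4, N=0, O=1, R=9, V=6, X=2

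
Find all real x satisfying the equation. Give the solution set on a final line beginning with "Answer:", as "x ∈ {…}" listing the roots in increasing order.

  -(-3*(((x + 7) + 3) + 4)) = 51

Step 1. [-(-3*(((x + 7) + 3) + 4)) = 51] flip signs both sides ⇒ neg: -3*(((x + 7) + 3) + 4) = -51.
Step 2. [-3*(((x + 7) + 3) + 4) = -51] -3 out front; divide by -3 ⇒ div: ((x + 7) + 3) + 4 = 17.
Step 3. [((x + 7) + 3) + 4 = 17] 4 comes off first (subtract 4). So sub: (x + 7) + 3 = 13.
Step 4. [(x + 7) + 3 = 13] 3 comes off first (subtract 3), so sub: x + 7 = 10.
Step 5. [x + 7 = 10] subtract 7: x sits inside (… + 7). So sub: x = 3.

Answer: x ∈ {3}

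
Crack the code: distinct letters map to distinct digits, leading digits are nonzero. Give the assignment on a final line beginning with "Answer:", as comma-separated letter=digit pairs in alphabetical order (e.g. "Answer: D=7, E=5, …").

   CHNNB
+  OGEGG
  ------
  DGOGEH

Step 1. [col 1: B + G ≡ H (mod 10)] column 1 (B + G ≡ H (mod 10), carry-in 0) doesn't pin B yet; pick B=4 and continue, so B=4.
Step 2. [D] adding two 5-digit numbers gives at most 5+1 digits, and here it does — D is that final carry and must be 1, so D=1.
Step 3. [col 1: B + G ≡ H (mod 10)] no forcing yet in column 1 (carry-in 0); H=6 is free and consistent — try it ⇒ H=6.
Step 4. [col 1: B + G ≡ H (mod 10)] column 1: given B=4, H=6, carry-in 0, and digits 1,4,6 already taken and all letters distinct, B+G≡H (mod 10) forces G=2. So G=2.
Step 5. [col 2: N + G ≡ E (mod 10)] column 2 (N + G ≡ E (mod 10), carry-in 0) doesn't pin E yet; pick E=7 and continue. So E=7.
Step 6. [col 2: N + G ≡ E (mod 10)] column 2 reads N+G+carry(0)=E with G=2, E=7; with digits 1,2,4,6,7 already taken and all letters distinct, the only value for N is 5. So N=5.
Step 7. [col 4: H + G ≡ O (mod 10)] column 4 reads H+G+carry(1)=O with H=6, G=2; with digits 1,2,4,5,6,7 already taken and all letters distinct, the only value for O is 9, so O=9.
Step 8. [col 5: C + O ≡ G (mod 10)] column 5: given O=9, G=2, carry-in 0, and digits 1,2,4,5,6,7,9 already taken and all letters distinct, C+O≡G (mod 10) forces C=3, so C=3.

Answer: B=4, C=3, D=1, E=7, G=2, H=6, N=5, O=9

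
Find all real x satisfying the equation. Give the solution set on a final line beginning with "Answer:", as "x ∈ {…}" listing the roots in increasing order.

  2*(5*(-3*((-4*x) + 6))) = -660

Step 1. [2*(5*(-3*((-4*x) + 6))) = -660] 2 out front; divide by 2. So div: 5*(-3*((-4*x) + 6)) = -330.
Step 2. [5*(-3*((-4*x) + 6)) = -330] divide by the outer 5, so div: -3*((-4*x) + 6) = -66.
Step 3. [-3*((-4*x) + 6) = -66] LHS = -3·(…); ÷-3 both sides. So div: (-4*x) + 6 = 22.
Step 4. [(-4*x) + 6 = 22] peel the +6: subtract 6 from each side ⇒ sub: -4*x = 16.
Step 5. [-4*x = 16] leading coefficient -4: divide by -4. So div: x = -4.

Answer: x ∈ {-4}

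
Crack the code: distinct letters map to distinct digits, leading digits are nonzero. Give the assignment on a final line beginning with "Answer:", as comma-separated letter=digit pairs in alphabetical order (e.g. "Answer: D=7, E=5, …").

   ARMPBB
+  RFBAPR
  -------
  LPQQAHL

Step 1. [col 1: B + R ≡ L (mod 10)] several values work for L in column 1 (B + R ≡ L (mod 10), carry-in 0); try L=1, so L=1.
Step 2. [col 1: B + R ≡ L (mod 10)] no forcing yet in column 1 (carry-in 0); B=7 is free and consistent — try it, so B=7.
Step 3. [col 1: B + R ≡ L (mod 10)] in column 1 we have B+R≡L with carry-in 0; given B=7, L=1 and digits 1,7 already taken and all letters distinct, that pins R to 4, so R=4.
Step 4. [col 2: B + P ≡ H (mod 10)] several values work for P in column 2 (B + P ≡ H (mod 10), carry-in 1); try P=0. So P=0.
Step 5. [col 2: B + P ≡ H (mod 10)] in column 2 we have B+P≡H with carry-in 1; given B=7, P=0 and digits 0,1,4,7 already taken and all letters distinct, that pins H to 8, so H=8.
Step 6. [col 3: P + A ≡ A (mod 10)] column 3 (P + A ≡ A (mod 10), carry-in 0) doesn't pin A yet; pick A=6 and continue. So A=6.
Step 7. [col 4: M + B ≡ Q (mod 10)] no forcing yet in column 4 (carry-in 0); M=2 is free and consistent — try it, so M=2.
Step 8. [col 4: M + B ≡ Q (mod 10)] column 4 reads M+B+carry(0)=Q with M=2, B=7; with digits 0,1,2,4,6,7,8 already taken and all letters distinct, the only value for Q is 9. So Q=9.
Step 9. [col 5: R + F ≡ Q (mod 10)] column 5 reads R+F+carry(0)=Q with R=4, Q=9; with digits 0,1,2,4,6,7,8,9 already taken and all letters distinct, the only value for F is 5 ⇒ F=5.

Answer: A=6, B=7, F=5, H=8, L=1, M=2, P=0, Q=9, R=4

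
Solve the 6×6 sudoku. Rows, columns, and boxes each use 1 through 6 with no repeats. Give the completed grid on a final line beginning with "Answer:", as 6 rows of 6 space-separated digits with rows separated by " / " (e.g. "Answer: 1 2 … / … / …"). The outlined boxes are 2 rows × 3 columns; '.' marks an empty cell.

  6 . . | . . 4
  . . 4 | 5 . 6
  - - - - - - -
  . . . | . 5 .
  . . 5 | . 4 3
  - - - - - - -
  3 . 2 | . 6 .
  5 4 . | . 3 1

Step 1. [r2c2∈{1,2,3}] r2c2 is the only open cell in row 2 admitting 3 ⇒ r2c2=3.
Step 2. [r1c3∈{1}] nothing but 1 survives at r1c3. So r1c3=1.
Step 3. [r2c1∈{2}] nothing but 2 survives at r2c1. So r2c1=2.
Step 4. [r4c1∈{1}] r4c1 has the single candidate 1 ⇒ r4c1=1.
Step 5. [r3c6∈{2}] only 2 remains possible at r3c6, so r3c6=2.
Step 6. [r3c2∈{6}] only 6 remains possible at r3c2. So r3c2=6.
Step 7. [r6c4∈{2}] r6c4 has the single candidate 2. So r6c4=2.
Step 8. [r3c1∈{4}] r3c1 is down to just 4. So r3c1=4.
Step 9. [r4c4∈{6}] r4c4's peers cover all but 6, so r4c4=6.
Step 10. [r3c3∈{3}] only 3 remains possible at r3c3, so r3c3=3.
Step 11. [r1c4∈{3}] r1c4 is down to just 3, so r1c4=3.
Step 12. [r5c6∈{5}] nothing but 5 survives at r5c6, so r5c6=5.
Step 13. [r5c2∈{1}] only 1 remains possible at r5c2 ⇒ r5c2=1.
Step 14. [r6c3∈{6}] r6c3 has the single candidate 6, so r6c3=6.
Step 15. [r1c5∈{2}] only 2 remains possible at r1c5. So r1c5=2.
Step 16. [r1c2∈{5}] r1c2's peers cover all but 5, so r1c2=5.
Step 17. [r4c2∈{2}] r4c2's peers cover all but 2, so r4c2=2.
Step 18. [r2c5∈{1}] r2c5 is down to just 1 ⇒ r2c5=1.
Step 19. [r5c4∈{4}] r5c4 has the single candidate 4, so r5c4=4.
Step 20. [r3c4∈{1}] r3c4's peers cover all but 1, so r3c4=1.

Answer: 6 5 1 3 2 4 / 2 3 4 5 1 6 / 4 6 3 1 5 2 / 1 2 5 6 4 3 / 3 1 2 4 6 5 / 5 4 6 2 3 1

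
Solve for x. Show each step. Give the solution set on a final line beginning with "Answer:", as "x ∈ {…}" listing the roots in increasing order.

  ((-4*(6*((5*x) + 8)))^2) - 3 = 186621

Step 1. [((-4*(6*((5*x) + 8)))^2) - 3 = 186621] peel the -3: add 3 from each side, so sub: (-4*(6*((5*x) + 8)))^2 = 186624.
Step 2. [(-4*(6*((5*x) + 8)))^2 = 186624] LHS squared, RHS 186624 ≥ 0: apply √ (±) ⇒ sqrt: -4*(6*((5*x) + 8)) = 432 or -432.
Step 3. [-4*(6*((5*x) + 8)) = 432 or -432] LHS = -4·(…); ÷-4 both sides. So div: 6*((5*x) + 8) = -108 or 108.
Step 4. [6*((5*x) + 8) = -108 or 108] 6 out front; divide by 6, so div: (5*x) + 8 = -18 or 18.
Step 5. [(5*x) + 8 = -18 or 18] the outer +8 inverts by subtracting 8 ⇒ sub: 5*x = -26 or 10.
Step 6. [5*x = -26 or 10] 5·(inner) — divide through by 5, so div: x = -26/5 or 2.

Answer: x ∈ {-26/5, 2}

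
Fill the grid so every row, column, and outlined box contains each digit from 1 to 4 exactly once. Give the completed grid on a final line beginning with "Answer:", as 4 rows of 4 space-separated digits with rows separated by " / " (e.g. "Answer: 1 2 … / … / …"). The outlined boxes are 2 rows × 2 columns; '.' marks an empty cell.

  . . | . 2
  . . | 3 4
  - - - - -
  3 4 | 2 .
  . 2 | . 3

Step 1. [r4c1∈{1}] r4c1 has the single candidate 1, so r4c1=1.
Step 2. [r1c3∈{1}] nothing but 1 survives at r1c3 ⇒ r1c3=1.
Step 3. [r2c2∈{1}] r2c2 is down to just 1. So r2c2=1.
Step 4. [r2c1∈{2}] only 2 remains possible at r2c1. So r2c1=2.
Step 5. [r1c2∈{3}] r1c2's peers cover all but 3 ⇒ r1c2=3.
Step 6. [r4c3∈{4}] r4c3 has the single candidate 4. So r4c3=4.
Step 7. [r1c1∈{4}] nothing but 4 survives at r1c1. So r1c1=4.
Step 8. [r3c4∈{1}] nothing but 1 survives at r3c4 ⇒ r3c4=1.

Answer: 4 3 1 2 / 2 1 3 4 / 3 4 2 1 / 1 2 4 3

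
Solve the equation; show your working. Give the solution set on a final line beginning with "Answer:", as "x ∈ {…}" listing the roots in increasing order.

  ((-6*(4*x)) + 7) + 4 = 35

Step 1. [((-6*(4*x)) + 7) + 4 = 35] 4 comes off first (subtract 4), so sub: (-6*(4*x)) + 7 = 31.
Step 2. [(-6*(4*x)) + 7 = 31] peel the +7: subtract 7 from each side, so sub: -6*(4*x) = 24.
Step 3. [-6*(4*x) = 24] -6 out front; divide by -6, so div: 4*x = -4.
Step 4. [4*x = -4] LHS = 4·(…); ÷4 both sides. So div: x = -1.

Answer: x ∈ {-1}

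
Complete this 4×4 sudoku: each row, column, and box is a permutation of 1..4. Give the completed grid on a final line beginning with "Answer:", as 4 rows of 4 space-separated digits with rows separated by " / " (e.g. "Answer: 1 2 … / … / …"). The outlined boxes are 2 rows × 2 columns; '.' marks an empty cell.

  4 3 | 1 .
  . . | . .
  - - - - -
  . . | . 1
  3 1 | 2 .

Step 1. [r2c4∈{2,3,4}] r2c4 is the only open cell in col 4 admitting 3 ⇒ r2c4=3.
Step 2. [r3c2∈{2,4}] 4 has one home in col 2: r3c2. So r3c2=4.
Step 3. [r3c1∈{2}] nothing but 2 survives at r3c1, so r3c1=2.
Step 4. [r3c3∈{3}] r3c3 is down to just 3. So r3c3=3.
Step 5. [r2c3∈{4}] r2c3 has the single candidate 4, so r2c3=4.
Step 6. [r4c4∈{4}] r4c4's peers cover all but 4. So r4c4=4.
Step 7. [r2c1∈{1}] nothing but 1 survives at r2c1, so r2c1=1.
Step 8. [r2c2∈{2}] only 2 remains possible at r2c2, so r2c2=2.
Step 9. [r1c4∈{2}] nothing but 2 survives at r1c4, so r1c4=2.

Answer: 4 3 1 2 / 1 2 4 3 / 2 4 3 1 / 3 1 2 4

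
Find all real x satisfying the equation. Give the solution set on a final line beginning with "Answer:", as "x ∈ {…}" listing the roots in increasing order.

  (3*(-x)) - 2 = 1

Step 1. [(3*(-x)) - 2 = 1] add 2: x sits inside (… - 2). So sub: 3*(-x) = 3.
Step 2. [3*(-x) = 3] leading coefficient 3: divide by 3 ⇒ div: -x = 1.
Step 3. [-x = 1] flip signs both sides. So neg: x = -1.

Answer: x ∈ {-1}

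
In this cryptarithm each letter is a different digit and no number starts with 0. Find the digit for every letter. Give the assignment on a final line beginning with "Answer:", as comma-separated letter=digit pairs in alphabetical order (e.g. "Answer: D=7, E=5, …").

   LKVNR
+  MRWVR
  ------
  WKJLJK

Step 1. [col 1: R + R ≡ K (mod 10)] no forcing yet in column 1 (carry-in 0); K=2 is free and consistent — try it ⇒ K=2.
Step 2. [col 1: R + R ≡ K (mod 10)] several values work for R in column 1 (R + R ≡ K (mod 10), carry-in 0); try R=6 ⇒ R=6.
Step 3. [col 2: N + V ≡ J (mod 10)] column 2 (N + V ≡ J (mod 10), carry-in 1) doesn't pin V yet; pick V=4 and continue. So V=4.
Step 4. [col 2: N + V ≡ J (mod 10)] no forcing yet in column 2 (carry-in 1); N=3 is free and consistent — try it. So N=3.
Step 5. [W] the sum has 6 digits but both addends have 5; that extra leading digit W is the final carry, namely 1, so W=1.
Step 6. [col 2: N + V ≡ J (mod 10)] from column 2 (N=3, V=4, carry-in 1, digits 1,2,3,4,6 already taken and all letters distinct): J must equal 8. So J=8.
Step 7. [col 3: V + W ≡ L (mod 10)] in column 3 we have V+W≡L with carry-in 0; given V=4, W=1 and digits 1,2,3,4,6,8 already taken and all letters distinct, that pins L to 5, so L=5.
Step 8. [col 5: L + M ≡ K (mod 10)] column 5: given L=5, K=2, carry-in 0, and digits 1,2,3,4,5,6,8 already taken and all letters distinct, L+M≡K (mod 10) forces M=7 ⇒ M=7.

Answer: J=8, K=2, L=5, M=7, N=3, R=6, V=4, W=1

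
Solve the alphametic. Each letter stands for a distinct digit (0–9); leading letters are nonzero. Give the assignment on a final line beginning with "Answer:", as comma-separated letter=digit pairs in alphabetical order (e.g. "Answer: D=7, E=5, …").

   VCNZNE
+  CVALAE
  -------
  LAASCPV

Step 1. [L] adding two 6-digit numbers gives at most 6+1 digits, and here it does — L is that final carry and must be 1. So L=1.
Step 2. [col 1: E + E ≡ V (mod 10)] no forcing yet in column 1 (carry-in 0); V=8 is free and consistent — try it. So V=8.
Step 3. [col 1: E + E ≡ V (mod 10)] no forcing yet in column 1 (carry-in 0); E=9 is free and consistent — try it ⇒ E=9.
Step 4. [col 2: N + A ≡ P (mod 10)] no forcing yet in column 2 (carry-in 1); P=3 is free and consistent — try it, so P=3.
Step 5. [col 2: N + A ≡ P (mod 10)] several values work for N in column 2 (N + A ≡ P (mod 10), carry-in 1); try N=7. So N=7.
Step 6. [col 2: N + A ≡ P (mod 10)] column 2: given N=7, P=3, carry-in 1, and digits 1,3,7,8,9 already taken and all letters distinct, N+A≡P (mod 10) forces A=5, so A=5.
Step 7. [col 3: Z + L ≡ C (mod 10)] C=6 is one option consistent with column 3 (Z + L ≡ C (mod 10), carry-in 1) — take it. So C=6.
Step 8. [col 3: Z + L ≡ C (mod 10)] from column 3 (L=1, C=6, carry-in 1, digits 1,3,5,6,7,8,9 already taken and all letters distinct): Z must equal 4 ⇒ Z=4.
Step 9. [col 4: N + A ≡ S (mod 10)] from column 4 (N=7, A=5, carry-in 0, digits 1,3,4,5,6,7,8,9 already taken and all letters distinct): S must equal 2, so S=2.

Answer: A=5, C=6, E=9, L=1, N=7, P=3, S=2, V=8, Z=4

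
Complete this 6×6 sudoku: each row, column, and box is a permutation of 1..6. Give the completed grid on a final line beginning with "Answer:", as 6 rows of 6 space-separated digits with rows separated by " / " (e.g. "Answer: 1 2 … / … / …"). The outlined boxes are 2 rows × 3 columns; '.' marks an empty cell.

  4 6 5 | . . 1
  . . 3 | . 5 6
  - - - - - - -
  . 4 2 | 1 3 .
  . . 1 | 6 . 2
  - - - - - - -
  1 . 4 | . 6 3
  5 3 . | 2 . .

Step 1. [r4c5∈{4}] nothing but 4 survives at r4c5 ⇒ r4c5=4.
Step 2. [r2c2∈{1,2}] across row 2, 1 lands solely at r2c2, so r2c2=1.
Step 3. [r2c1∈{2}] r2c1 has the single candidate 2, so r2c1=2.
Step 4. [r6c6∈{4}] r6c6 is down to just 4. So r6c6=4.
Step 5. [r5c2∈{2}] nothing but 2 survives at r5c2, so r5c2=2.
Step 6. [r1c4∈{3}] r1c4 has the single candidate 3. So r1c4=3.
Step 7. [r6c3∈{6}] r6c3 is down to just 6 ⇒ r6c3=6.
Step 8. [r3c6∈{5}] r3c6 is down to just 5 ⇒ r3c6=5.
Step 9. [r2c4∈{4}] nothing but 4 survives at r2c4. So r2c4=4.
Step 10. [r3c1∈{6}] only 6 remains possible at r3c1. So r3c1=6.
Step 11. [r4c1∈{3}] only 3 remains possible at r4c1. So r4c1=3.
Step 12. [r4c2∈{5}] r4c2 has the single candidate 5 ⇒ r4c2=5.
Step 13. [r1c5∈{2}] only 2 remains possible at r1c5 ⇒ r1c5=2.
Step 14. [r6c5∈{1}] r6c5's peers cover all but 1. So r6c5=1.
Step 15. [r5c4∈{5}] only 5 remains possible at r5c4, so r5c4=5.

Answer: 4 6 5 3 2 1 / 2 1 3 4 5 6 / 6 4 2 1 3 5 / 3 5 1 6 4 2 / 1 2 4 5 6 3 / 5 3 6 2 1 4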